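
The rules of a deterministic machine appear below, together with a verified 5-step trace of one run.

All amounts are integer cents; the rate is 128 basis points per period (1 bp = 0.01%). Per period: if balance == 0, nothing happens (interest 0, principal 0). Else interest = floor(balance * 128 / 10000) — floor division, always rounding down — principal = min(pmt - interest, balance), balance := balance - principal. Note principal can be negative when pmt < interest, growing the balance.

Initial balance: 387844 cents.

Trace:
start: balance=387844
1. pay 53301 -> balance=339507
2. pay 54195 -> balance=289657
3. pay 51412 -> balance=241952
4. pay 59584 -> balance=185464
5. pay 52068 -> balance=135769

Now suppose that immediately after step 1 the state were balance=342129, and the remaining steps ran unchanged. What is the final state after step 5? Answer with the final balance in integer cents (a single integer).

state after step 1 := balance=342129
2. pay 54195 -> balance=292313
3. pay 51412 -> balance=244642
4. pay 59584 -> balance=188189
5. pay 52068 -> balance=138529

138529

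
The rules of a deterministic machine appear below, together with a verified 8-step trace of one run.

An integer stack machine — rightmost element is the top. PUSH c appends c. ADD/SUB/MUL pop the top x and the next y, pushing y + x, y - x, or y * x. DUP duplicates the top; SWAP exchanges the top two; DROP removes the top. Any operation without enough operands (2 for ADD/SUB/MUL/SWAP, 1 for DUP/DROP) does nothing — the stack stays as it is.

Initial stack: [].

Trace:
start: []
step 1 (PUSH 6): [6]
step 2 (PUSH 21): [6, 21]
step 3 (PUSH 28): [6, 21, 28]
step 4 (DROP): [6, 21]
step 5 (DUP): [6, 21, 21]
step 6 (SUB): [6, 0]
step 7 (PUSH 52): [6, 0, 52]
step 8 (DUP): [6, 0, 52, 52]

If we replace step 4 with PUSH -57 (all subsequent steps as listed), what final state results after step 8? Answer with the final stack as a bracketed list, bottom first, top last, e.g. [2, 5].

(re-executing from step 4 with the substitution; state before step 4: [6, 21, 28])
step 4 (PUSH -57): [6, 21, 28, -57]
step 5 (DUP): [6, 21, 28, -57, -57]
step 6 (SUB): [6, 21, 28, 0]
step 7 (PUSH 52): [6, 21, 28, 0, 52]
step 8 (DUP): [6, 21, 28, 0, 52, 52]

[6, 21, 28, 0, 52, 52]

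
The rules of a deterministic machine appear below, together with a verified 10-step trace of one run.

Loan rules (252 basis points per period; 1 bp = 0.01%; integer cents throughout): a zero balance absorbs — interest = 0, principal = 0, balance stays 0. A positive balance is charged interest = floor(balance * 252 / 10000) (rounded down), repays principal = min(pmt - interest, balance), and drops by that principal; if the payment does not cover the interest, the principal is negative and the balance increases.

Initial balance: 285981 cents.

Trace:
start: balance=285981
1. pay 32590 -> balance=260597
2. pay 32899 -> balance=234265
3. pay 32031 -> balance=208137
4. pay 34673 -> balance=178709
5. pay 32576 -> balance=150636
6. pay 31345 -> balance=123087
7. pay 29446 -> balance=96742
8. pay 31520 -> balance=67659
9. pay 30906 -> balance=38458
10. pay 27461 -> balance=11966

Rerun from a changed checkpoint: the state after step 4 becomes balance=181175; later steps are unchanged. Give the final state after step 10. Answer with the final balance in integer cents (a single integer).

14828

state after step 4 := balance=181175
5. pay 32576 -> balance=153164
6. pay 31345 -> balance=125678
7. pay 29446 -> balance=99399
8. pay 31520 -> balance=70383
9. pay 30906 -> balance=41250
10. pay 27461 -> balance=14828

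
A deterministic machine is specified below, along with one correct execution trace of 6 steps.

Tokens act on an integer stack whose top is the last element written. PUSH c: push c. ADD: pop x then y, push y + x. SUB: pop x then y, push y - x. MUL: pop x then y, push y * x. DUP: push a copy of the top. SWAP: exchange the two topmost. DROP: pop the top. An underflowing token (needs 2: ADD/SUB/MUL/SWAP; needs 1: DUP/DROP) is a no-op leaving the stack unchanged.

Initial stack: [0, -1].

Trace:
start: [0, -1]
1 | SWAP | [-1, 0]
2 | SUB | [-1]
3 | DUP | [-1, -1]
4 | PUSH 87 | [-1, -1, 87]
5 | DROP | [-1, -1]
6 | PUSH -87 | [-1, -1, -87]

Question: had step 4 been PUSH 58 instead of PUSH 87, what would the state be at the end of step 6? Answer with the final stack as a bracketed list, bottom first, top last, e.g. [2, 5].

[-1, -1, -87]

(re-executing from step 4 with the substitution; state before step 4: [-1, -1])
4 | PUSH 58 | [-1, -1, 58]
5 | DROP | [-1, -1]
6 | PUSH -87 | [-1, -1, -87]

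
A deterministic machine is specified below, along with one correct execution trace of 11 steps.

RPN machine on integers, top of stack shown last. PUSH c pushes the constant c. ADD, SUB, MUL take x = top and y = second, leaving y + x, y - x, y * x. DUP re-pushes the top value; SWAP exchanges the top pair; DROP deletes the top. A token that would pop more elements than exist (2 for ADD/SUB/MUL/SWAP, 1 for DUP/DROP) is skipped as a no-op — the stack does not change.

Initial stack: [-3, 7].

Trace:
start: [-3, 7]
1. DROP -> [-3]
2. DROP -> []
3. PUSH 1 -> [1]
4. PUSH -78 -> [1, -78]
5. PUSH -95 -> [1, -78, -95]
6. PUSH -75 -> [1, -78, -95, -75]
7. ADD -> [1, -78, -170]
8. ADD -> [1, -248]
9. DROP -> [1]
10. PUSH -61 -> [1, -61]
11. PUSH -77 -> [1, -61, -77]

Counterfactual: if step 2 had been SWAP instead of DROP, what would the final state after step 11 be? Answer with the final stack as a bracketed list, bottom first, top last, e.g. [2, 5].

(re-executing from step 2 with the substitution; state before step 2: [-3])
2. SWAP -> [-3]
3. PUSH 1 -> [-3, 1]
4. PUSH -78 -> [-3, 1, -78]
5. PUSH -95 -> [-3, 1, -78, -95]
6. PUSH -75 -> [-3, 1, -78, -95, -75]
7. ADD -> [-3, 1, -78, -170]
8. ADD -> [-3, 1, -248]
9. DROP -> [-3, 1]
10. PUSH -61 -> [-3, 1, -61]
11. PUSH -77 -> [-3, 1, -61, -77]

[-3, 1, -61, -77]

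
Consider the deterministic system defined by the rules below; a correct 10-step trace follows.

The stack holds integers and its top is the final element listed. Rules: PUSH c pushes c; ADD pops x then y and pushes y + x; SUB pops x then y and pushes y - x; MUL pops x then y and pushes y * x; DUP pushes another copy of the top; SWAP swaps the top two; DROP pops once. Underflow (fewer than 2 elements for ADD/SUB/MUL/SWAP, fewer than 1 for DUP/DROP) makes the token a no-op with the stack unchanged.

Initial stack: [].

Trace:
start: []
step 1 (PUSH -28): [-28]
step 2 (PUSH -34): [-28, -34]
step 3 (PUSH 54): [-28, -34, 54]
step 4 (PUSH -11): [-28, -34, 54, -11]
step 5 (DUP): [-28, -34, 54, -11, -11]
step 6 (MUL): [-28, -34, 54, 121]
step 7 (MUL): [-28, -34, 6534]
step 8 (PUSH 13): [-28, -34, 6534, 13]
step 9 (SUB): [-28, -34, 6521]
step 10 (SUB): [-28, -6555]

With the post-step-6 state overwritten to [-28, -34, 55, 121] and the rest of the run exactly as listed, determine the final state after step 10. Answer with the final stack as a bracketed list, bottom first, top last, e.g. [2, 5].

state after step 6 := [-28, -34, 55, 121]
step 7 (MUL): [-28, -34, 6655]
step 8 (PUSH 13): [-28, -34, 6655, 13]
step 9 (SUB): [-28, -34, 6642]
step 10 (SUB): [-28, -6676]

[-28, -6676]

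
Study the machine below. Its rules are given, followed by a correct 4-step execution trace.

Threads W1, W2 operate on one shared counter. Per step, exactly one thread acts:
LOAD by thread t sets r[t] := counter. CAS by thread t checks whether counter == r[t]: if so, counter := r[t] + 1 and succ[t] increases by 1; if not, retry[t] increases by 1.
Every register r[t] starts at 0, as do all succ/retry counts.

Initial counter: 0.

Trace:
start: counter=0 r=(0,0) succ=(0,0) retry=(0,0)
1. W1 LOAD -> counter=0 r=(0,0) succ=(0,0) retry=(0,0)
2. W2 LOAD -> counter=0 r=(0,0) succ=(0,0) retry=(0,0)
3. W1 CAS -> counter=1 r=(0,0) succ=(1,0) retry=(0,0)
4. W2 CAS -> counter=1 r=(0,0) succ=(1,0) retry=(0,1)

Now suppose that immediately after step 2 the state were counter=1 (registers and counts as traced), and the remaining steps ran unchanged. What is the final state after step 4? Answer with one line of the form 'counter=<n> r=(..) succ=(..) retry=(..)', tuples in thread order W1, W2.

state after step 2 := counter=1 r=(0,0) succ=(0,0) retry=(0,0)
3. W1 CAS -> counter=1 r=(0,0) succ=(0,0) retry=(1,0)
4. W2 CAS -> counter=1 r=(0,0) succ=(0,0) retry=(1,1)

counter=1 r=(0,0) succ=(0,0) retry=(1,1)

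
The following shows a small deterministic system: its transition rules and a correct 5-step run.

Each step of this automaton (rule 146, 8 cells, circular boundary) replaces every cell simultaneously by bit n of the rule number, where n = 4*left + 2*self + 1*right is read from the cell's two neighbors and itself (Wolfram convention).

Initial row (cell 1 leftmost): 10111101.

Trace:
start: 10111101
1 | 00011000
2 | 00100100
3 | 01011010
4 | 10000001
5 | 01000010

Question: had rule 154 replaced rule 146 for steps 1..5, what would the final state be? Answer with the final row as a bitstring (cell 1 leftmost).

10010011

(re-executing steps 1..5 under rule 154; state before step 1: 10111101)
1 | 00111001
2 | 11110110
3 | 11100100
4 | 11011011
5 | 10010011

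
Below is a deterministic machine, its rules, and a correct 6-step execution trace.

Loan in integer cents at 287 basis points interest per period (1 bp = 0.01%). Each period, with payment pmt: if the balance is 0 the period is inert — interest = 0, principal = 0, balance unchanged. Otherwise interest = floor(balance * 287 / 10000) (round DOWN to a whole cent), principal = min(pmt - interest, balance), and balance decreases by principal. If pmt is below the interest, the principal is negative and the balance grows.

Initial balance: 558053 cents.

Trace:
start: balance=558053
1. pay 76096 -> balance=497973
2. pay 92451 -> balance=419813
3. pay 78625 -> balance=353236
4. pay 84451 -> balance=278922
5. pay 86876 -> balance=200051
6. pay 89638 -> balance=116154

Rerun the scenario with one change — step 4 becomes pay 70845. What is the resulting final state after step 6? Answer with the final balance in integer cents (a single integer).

(re-executing from step 4 with the substitution; state before step 4: balance=353236)
4. pay 70845 -> balance=292528
5. pay 86876 -> balance=214047
6. pay 89638 -> balance=130552

130552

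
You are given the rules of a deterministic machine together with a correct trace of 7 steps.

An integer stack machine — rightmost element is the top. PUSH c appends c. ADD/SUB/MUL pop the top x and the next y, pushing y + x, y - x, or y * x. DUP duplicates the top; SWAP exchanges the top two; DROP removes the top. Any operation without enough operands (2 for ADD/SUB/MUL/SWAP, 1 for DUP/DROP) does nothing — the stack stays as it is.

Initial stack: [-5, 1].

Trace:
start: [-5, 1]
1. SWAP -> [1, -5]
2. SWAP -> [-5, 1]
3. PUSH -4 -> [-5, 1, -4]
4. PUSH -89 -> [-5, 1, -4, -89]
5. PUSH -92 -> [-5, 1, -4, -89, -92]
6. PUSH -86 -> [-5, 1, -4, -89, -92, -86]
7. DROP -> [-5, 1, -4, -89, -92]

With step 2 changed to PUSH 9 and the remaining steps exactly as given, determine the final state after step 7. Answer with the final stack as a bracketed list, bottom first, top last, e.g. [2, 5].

[1, -5, 9, -4, -89, -92]

(re-executing from step 2 with the substitution; state before step 2: [1, -5])
2. PUSH 9 -> [1, -5, 9]
3. PUSH -4 -> [1, -5, 9, -4]
4. PUSH -89 -> [1, -5, 9, -4, -89]
5. PUSH -92 -> [1, -5, 9, -4, -89, -92]
6. PUSH -86 -> [1, -5, 9, -4, -89, -92, -86]
7. DROP -> [1, -5, 9, -4, -89, -92]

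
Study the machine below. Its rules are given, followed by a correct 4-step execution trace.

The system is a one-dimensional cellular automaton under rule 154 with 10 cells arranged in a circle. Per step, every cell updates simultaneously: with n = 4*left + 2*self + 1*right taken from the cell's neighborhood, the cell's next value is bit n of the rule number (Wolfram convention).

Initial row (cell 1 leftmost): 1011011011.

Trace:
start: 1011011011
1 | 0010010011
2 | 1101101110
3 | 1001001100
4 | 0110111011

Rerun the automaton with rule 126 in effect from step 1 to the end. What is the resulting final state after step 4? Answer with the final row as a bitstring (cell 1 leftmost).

(re-executing steps 1..4 under rule 126; state before step 1: 1011011011)
1 | 1111111110
2 | 1000000011
3 | 1100000110
4 | 1110001111

1110001111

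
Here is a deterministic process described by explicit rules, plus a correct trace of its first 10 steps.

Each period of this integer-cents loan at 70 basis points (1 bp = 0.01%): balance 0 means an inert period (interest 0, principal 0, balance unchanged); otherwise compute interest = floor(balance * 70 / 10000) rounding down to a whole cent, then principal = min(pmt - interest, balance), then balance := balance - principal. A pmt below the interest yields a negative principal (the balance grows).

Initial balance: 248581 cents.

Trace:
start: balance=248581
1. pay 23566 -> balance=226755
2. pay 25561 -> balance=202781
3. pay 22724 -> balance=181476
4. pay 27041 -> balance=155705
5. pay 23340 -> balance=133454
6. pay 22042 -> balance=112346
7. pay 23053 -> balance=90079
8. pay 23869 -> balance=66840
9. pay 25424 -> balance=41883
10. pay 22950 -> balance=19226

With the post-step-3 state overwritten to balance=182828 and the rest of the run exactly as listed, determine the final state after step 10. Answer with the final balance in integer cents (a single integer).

20646

state after step 3 := balance=182828
4. pay 27041 -> balance=157066
5. pay 23340 -> balance=134825
6. pay 22042 -> balance=113726
7. pay 23053 -> balance=91469
8. pay 23869 -> balance=68240
9. pay 25424 -> balance=43293
10. pay 22950 -> balance=20646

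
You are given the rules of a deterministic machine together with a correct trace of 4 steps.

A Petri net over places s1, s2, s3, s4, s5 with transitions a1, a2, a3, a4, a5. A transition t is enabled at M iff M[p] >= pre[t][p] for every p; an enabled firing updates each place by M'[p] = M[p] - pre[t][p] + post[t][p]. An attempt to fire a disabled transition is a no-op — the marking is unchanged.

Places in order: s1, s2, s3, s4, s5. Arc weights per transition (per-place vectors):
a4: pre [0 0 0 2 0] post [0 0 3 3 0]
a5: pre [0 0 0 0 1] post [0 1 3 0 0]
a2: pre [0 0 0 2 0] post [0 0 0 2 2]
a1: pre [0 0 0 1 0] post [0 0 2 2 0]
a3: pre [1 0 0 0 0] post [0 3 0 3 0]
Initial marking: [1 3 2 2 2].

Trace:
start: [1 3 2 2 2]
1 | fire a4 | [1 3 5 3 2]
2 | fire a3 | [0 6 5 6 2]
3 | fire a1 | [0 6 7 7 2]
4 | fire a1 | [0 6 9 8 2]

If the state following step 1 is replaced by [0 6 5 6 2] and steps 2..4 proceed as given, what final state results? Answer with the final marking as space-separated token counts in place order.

state after step 1 := [0 6 5 6 2]
2 | fire a3 | [0 6 5 6 2]
3 | fire a1 | [0 6 7 7 2]
4 | fire a1 | [0 6 9 8 2]

0 6 9 8 2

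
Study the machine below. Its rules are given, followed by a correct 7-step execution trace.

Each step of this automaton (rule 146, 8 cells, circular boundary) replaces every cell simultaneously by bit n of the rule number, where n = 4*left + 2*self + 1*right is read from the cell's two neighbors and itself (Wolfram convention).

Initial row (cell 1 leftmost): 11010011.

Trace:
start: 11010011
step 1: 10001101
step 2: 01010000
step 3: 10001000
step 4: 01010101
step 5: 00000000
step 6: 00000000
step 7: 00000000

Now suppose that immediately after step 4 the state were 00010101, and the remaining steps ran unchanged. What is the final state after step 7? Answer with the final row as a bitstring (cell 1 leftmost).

10101010

state after step 4 := 00010101
step 5: 10100000
step 6: 00010001
step 7: 10101010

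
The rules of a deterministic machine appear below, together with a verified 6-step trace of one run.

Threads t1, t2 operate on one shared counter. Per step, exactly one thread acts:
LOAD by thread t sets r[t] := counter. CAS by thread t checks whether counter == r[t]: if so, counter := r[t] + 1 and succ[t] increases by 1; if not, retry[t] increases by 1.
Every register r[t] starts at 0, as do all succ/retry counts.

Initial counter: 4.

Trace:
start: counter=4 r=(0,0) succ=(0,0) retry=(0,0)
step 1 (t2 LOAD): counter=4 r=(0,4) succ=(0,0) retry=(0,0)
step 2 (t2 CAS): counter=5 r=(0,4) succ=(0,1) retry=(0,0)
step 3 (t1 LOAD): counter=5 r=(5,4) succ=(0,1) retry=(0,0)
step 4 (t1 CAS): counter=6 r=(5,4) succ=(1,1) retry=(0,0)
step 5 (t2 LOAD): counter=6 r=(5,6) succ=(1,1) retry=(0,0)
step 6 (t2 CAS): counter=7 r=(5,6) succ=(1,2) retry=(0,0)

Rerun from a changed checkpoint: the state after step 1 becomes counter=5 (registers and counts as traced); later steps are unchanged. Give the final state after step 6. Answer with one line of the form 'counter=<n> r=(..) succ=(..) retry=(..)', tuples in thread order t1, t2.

state after step 1 := counter=5 r=(0,4) succ=(0,0) retry=(0,0)
step 2 (t2 CAS): counter=5 r=(0,4) succ=(0,0) retry=(0,1)
step 3 (t1 LOAD): counter=5 r=(5,4) succ=(0,0) retry=(0,1)
step 4 (t1 CAS): counter=6 r=(5,4) succ=(1,0) retry=(0,1)
step 5 (t2 LOAD): counter=6 r=(5,6) succ=(1,0) retry=(0,1)
step 6 (t2 CAS): counter=7 r=(5,6) succ=(1,1) retry=(0,1)

counter=7 r=(5,6) succ=(1,1) retry=(0,1)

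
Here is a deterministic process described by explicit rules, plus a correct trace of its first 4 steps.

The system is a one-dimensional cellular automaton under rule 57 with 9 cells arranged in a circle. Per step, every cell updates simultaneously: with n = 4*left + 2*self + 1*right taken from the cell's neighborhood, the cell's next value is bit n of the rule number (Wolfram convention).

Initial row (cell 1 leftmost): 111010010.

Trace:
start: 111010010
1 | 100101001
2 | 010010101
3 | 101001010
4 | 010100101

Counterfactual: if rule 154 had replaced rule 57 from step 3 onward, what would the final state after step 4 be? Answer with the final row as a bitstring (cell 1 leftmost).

011010000

(re-executing steps 3..4 under rule 154; state before step 3: 010010101)
3 | 001100000
4 | 011010000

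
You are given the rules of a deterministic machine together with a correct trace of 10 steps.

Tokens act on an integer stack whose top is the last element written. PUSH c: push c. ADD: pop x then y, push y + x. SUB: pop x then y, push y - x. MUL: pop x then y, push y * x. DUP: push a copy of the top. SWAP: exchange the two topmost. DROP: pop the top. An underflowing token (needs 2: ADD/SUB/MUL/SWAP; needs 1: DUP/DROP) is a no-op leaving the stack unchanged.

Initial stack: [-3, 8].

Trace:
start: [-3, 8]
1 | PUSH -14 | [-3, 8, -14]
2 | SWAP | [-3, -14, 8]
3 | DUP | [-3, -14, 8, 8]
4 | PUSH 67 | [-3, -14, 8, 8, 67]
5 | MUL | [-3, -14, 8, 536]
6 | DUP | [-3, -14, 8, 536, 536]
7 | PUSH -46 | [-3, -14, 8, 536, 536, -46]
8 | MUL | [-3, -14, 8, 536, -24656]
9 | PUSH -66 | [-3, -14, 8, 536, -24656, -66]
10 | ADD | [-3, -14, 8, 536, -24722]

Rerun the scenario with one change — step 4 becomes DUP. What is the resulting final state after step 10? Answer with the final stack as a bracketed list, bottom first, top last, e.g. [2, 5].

(re-executing from step 4 with the substitution; state before step 4: [-3, -14, 8, 8])
4 | DUP | [-3, -14, 8, 8, 8]
5 | MUL | [-3, -14, 8, 64]
6 | DUP | [-3, -14, 8, 64, 64]
7 | PUSH -46 | [-3, -14, 8, 64, 64, -46]
8 | MUL | [-3, -14, 8, 64, -2944]
9 | PUSH -66 | [-3, -14, 8, 64, -2944, -66]
10 | ADD | [-3, -14, 8, 64, -3010]

[-3, -14, 8, 64, -3010]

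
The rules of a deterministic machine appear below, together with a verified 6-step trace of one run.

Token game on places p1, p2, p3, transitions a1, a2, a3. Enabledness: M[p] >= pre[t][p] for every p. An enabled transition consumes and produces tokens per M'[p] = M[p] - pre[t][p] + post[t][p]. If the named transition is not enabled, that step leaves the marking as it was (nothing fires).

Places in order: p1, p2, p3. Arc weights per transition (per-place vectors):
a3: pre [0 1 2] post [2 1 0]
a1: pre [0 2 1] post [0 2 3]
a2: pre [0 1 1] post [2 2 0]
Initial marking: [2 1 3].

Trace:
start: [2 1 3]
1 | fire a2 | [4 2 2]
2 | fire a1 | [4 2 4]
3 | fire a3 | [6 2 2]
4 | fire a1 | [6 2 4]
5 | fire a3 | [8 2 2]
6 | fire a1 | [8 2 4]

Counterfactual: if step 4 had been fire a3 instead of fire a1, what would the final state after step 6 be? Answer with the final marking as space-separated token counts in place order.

8 2 0

(re-executing from step 4 with the substitution; state before step 4: [6 2 2])
4 | fire a3 | [8 2 0]
5 | fire a3 | [8 2 0]
6 | fire a1 | [8 2 0]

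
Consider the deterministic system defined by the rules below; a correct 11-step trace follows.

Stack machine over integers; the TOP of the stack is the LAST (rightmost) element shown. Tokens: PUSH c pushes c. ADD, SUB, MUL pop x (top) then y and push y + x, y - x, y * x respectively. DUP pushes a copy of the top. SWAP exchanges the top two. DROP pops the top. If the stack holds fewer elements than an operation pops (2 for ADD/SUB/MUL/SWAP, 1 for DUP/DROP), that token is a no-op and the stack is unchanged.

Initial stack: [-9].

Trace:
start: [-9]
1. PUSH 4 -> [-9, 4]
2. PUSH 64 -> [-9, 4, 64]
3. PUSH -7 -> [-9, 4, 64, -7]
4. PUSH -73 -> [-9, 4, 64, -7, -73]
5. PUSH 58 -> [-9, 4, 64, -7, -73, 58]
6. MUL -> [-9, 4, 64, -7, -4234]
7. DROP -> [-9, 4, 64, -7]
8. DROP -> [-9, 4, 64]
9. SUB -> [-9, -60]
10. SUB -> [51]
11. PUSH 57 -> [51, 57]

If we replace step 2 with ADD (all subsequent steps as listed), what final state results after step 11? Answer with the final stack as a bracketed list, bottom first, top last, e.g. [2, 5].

(re-executing from step 2 with the substitution; state before step 2: [-9, 4])
2. ADD -> [-5]
3. PUSH -7 -> [-5, -7]
4. PUSH -73 -> [-5, -7, -73]
5. PUSH 58 -> [-5, -7, -73, 58]
6. MUL -> [-5, -7, -4234]
7. DROP -> [-5, -7]
8. DROP -> [-5]
9. SUB -> [-5]
10. SUB -> [-5]
11. PUSH 57 -> [-5, 57]

[-5, 57]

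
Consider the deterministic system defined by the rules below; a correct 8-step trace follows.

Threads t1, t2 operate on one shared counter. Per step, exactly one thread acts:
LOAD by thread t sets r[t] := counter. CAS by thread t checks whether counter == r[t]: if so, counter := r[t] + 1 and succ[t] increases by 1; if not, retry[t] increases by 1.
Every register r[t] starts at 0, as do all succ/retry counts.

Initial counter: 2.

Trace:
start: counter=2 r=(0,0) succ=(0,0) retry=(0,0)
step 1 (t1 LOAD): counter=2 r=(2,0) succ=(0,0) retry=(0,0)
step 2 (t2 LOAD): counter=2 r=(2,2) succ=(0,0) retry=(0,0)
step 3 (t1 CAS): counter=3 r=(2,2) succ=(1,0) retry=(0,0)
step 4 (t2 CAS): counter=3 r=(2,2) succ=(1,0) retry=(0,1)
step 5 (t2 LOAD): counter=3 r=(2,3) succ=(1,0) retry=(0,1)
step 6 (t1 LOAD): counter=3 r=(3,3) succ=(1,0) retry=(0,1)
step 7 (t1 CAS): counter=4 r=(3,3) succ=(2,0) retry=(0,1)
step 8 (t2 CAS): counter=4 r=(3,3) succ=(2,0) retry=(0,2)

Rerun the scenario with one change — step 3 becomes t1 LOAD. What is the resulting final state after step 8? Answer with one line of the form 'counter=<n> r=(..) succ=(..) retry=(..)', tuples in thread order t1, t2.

counter=4 r=(3,3) succ=(1,1) retry=(0,1)

(re-executing from step 3 with the substitution; state before step 3: counter=2 r=(2,2) succ=(0,0) retry=(0,0))
step 3 (t1 LOAD): counter=2 r=(2,2) succ=(0,0) retry=(0,0)
step 4 (t2 CAS): counter=3 r=(2,2) succ=(0,1) retry=(0,0)
step 5 (t2 LOAD): counter=3 r=(2,3) succ=(0,1) retry=(0,0)
step 6 (t1 LOAD): counter=3 r=(3,3) succ=(0,1) retry=(0,0)
step 7 (t1 CAS): counter=4 r=(3,3) succ=(1,1) retry=(0,0)
step 8 (t2 CAS): counter=4 r=(3,3) succ=(1,1) retry=(0,1)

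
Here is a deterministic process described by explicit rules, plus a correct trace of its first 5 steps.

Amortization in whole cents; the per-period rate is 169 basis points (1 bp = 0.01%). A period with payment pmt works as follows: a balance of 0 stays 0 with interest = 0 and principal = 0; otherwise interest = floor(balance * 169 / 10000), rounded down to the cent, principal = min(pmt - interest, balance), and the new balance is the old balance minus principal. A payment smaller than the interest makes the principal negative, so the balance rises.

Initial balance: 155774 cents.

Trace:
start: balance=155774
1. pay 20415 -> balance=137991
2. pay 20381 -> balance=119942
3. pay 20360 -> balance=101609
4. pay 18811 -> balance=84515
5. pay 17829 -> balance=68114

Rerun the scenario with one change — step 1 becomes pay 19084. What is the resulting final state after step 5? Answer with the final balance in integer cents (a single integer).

69535

(re-executing from step 1 with the substitution; state before step 1: balance=155774)
1. pay 19084 -> balance=139322
2. pay 20381 -> balance=121295
3. pay 20360 -> balance=102984
4. pay 18811 -> balance=85913
5. pay 17829 -> balance=69535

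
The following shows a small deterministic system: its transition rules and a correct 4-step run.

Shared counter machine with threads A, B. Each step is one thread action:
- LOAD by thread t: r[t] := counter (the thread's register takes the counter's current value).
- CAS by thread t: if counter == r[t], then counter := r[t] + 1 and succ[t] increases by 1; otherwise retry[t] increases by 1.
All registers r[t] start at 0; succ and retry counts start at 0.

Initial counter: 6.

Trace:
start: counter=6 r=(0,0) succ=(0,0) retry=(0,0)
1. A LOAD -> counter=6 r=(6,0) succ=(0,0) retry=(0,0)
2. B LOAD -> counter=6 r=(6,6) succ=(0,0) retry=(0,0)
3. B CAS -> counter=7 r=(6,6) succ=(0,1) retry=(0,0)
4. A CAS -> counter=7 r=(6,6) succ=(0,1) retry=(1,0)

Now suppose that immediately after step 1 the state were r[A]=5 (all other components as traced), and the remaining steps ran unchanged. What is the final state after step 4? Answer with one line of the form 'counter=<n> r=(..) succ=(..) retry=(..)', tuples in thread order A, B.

state after step 1 := counter=6 r=(5,0) succ=(0,0) retry=(0,0)
2. B LOAD -> counter=6 r=(5,6) succ=(0,0) retry=(0,0)
3. B CAS -> counter=7 r=(5,6) succ=(0,1) retry=(0,0)
4. A CAS -> counter=7 r=(5,6) succ=(0,1) retry=(1,0)

counter=7 r=(5,6) succ=(0,1) retry=(1,0)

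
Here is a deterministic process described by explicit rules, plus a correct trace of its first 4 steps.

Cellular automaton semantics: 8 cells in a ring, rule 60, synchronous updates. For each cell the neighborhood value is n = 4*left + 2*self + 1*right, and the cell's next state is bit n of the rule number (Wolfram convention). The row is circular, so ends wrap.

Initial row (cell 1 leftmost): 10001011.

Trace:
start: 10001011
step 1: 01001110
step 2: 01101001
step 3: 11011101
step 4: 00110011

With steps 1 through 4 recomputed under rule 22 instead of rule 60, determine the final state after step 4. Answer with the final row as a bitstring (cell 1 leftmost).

11100000

(re-executing steps 1..4 under rule 22; state before step 1: 10001011)
step 1: 01011000
step 2: 11000100
step 3: 00101111
step 4: 11100000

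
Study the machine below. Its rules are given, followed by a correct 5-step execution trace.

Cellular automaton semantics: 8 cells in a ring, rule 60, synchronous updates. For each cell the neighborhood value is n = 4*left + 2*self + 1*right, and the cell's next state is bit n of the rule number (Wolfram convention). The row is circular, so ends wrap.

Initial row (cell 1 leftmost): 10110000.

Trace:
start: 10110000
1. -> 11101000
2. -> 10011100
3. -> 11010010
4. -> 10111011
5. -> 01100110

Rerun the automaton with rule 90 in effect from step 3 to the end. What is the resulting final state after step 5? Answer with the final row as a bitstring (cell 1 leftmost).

00000000

(re-executing steps 3..5 under rule 90; state before step 3: 10011100)
3. -> 01110111
4. -> 01010101
5. -> 00000000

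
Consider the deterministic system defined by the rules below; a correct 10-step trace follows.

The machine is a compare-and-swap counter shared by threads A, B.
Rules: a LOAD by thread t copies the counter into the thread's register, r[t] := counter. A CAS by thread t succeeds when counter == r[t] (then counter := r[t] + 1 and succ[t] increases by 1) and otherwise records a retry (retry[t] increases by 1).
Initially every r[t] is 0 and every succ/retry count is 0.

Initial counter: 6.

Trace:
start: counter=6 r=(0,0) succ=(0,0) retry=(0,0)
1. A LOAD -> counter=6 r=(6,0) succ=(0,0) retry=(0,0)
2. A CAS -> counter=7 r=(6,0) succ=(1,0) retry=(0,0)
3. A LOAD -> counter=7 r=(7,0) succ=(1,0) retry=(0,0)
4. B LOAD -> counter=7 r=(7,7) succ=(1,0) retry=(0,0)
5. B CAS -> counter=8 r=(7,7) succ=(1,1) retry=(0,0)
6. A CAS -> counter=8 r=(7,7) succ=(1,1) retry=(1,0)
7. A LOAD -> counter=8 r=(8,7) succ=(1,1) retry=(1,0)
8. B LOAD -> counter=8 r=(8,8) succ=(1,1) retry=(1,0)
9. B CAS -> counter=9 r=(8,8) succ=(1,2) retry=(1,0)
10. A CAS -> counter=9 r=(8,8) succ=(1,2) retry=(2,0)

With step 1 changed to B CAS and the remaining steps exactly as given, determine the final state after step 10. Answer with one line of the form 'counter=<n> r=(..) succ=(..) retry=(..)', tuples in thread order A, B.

(re-executing from step 1 with the substitution; state before step 1: counter=6 r=(0,0) succ=(0,0) retry=(0,0))
1. B CAS -> counter=6 r=(0,0) succ=(0,0) retry=(0,1)
2. A CAS -> counter=6 r=(0,0) succ=(0,0) retry=(1,1)
3. A LOAD -> counter=6 r=(6,0) succ=(0,0) retry=(1,1)
4. B LOAD -> counter=6 r=(6,6) succ=(0,0) retry=(1,1)
5. B CAS -> counter=7 r=(6,6) succ=(0,1) retry=(1,1)
6. A CAS -> counter=7 r=(6,6) succ=(0,1) retry=(2,1)
7. A LOAD -> counter=7 r=(7,6) succ=(0,1) retry=(2,1)
8. B LOAD -> counter=7 r=(7,7) succ=(0,1) retry=(2,1)
9. B CAS -> counter=8 r=(7,7) succ=(0,2) retry=(2,1)
10. A CAS -> counter=8 r=(7,7) succ=(0,2) retry=(3,1)

counter=8 r=(7,7) succ=(0,2) retry=(3,1)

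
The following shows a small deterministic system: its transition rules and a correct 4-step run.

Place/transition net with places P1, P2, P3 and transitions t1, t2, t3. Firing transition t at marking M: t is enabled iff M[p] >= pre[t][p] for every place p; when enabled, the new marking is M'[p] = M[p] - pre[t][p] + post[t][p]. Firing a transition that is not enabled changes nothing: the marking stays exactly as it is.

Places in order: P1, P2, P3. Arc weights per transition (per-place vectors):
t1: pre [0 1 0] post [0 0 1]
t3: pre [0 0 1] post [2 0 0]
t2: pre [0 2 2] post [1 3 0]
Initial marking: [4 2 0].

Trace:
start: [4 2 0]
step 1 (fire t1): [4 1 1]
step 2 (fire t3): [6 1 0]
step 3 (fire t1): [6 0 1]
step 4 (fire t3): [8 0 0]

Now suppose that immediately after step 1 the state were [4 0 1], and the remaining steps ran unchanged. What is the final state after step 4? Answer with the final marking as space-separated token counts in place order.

state after step 1 := [4 0 1]
step 2 (fire t3): [6 0 0]
step 3 (fire t1): [6 0 0]
step 4 (fire t3): [6 0 0]

6 0 0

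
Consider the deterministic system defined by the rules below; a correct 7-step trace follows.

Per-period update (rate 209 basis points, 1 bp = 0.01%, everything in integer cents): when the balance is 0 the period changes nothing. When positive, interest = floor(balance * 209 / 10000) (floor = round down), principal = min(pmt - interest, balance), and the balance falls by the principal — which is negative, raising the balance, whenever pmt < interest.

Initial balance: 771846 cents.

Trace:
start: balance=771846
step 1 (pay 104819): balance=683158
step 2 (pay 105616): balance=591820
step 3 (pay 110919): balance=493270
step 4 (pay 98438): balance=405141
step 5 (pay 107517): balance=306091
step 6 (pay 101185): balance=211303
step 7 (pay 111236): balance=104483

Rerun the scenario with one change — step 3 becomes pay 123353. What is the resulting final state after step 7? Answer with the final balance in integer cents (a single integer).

(re-executing from step 3 with the substitution; state before step 3: balance=591820)
step 3 (pay 123353): balance=480836
step 4 (pay 98438): balance=392447
step 5 (pay 107517): balance=293132
step 6 (pay 101185): balance=198073
step 7 (pay 111236): balance=90976

90976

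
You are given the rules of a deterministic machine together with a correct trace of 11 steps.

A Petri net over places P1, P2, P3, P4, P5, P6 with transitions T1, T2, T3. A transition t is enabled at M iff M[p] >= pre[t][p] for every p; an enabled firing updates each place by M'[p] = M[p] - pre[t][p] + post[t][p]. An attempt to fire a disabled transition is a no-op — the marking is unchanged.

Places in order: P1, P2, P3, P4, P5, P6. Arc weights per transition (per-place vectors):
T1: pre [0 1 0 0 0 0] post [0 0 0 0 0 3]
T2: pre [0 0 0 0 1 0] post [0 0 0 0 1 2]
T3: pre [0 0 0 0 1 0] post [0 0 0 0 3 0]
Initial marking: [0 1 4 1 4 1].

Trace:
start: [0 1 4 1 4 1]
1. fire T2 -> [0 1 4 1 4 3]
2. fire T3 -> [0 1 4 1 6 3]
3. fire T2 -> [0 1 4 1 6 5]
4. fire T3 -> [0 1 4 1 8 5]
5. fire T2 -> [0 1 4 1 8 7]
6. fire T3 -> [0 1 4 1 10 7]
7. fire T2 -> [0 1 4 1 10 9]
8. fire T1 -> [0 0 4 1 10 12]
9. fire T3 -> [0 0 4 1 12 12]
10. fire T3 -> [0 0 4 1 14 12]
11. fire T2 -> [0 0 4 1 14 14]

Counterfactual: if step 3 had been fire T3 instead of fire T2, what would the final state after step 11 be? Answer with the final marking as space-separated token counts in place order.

0 0 4 1 16 12

(re-executing from step 3 with the substitution; state before step 3: [0 1 4 1 6 3])
3. fire T3 -> [0 1 4 1 8 3]
4. fire T3 -> [0 1 4 1 10 3]
5. fire T2 -> [0 1 4 1 10 5]
6. fire T3 -> [0 1 4 1 12 5]
7. fire T2 -> [0 1 4 1 12 7]
8. fire T1 -> [0 0 4 1 12 10]
9. fire T3 -> [0 0 4 1 14 10]
10. fire T3 -> [0 0 4 1 16 10]
11. fire T2 -> [0 0 4 1 16 12]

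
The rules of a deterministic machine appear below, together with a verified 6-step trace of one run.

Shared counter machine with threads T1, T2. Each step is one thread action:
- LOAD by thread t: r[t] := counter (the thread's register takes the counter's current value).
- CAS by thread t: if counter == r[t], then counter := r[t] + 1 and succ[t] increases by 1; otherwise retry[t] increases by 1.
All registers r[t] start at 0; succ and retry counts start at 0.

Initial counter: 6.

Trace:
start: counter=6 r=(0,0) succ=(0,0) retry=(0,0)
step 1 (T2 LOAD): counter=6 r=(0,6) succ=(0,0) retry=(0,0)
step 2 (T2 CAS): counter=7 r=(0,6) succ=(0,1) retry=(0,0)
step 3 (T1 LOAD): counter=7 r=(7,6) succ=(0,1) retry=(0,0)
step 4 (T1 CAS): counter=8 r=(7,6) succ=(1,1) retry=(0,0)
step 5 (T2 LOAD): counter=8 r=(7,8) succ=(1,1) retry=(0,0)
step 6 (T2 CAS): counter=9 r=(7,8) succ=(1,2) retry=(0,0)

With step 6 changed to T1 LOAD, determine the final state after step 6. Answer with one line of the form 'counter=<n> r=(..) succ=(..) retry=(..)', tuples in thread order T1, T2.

(re-executing from step 6 with the substitution; state before step 6: counter=8 r=(7,8) succ=(1,1) retry=(0,0))
step 6 (T1 LOAD): counter=8 r=(8,8) succ=(1,1) retry=(0,0)

counter=8 r=(8,8) succ=(1,1) retry=(0,0)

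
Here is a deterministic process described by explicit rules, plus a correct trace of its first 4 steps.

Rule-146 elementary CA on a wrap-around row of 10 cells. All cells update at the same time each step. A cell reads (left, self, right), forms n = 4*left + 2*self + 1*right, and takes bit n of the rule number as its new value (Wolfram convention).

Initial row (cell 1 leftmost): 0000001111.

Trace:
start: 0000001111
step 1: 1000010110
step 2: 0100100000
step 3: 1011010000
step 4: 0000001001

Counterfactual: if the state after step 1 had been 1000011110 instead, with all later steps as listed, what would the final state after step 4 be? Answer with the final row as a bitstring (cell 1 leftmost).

state after step 1 := 1000011110
step 2: 0100101100
step 3: 1011000010
step 4: 0000100100

0000100100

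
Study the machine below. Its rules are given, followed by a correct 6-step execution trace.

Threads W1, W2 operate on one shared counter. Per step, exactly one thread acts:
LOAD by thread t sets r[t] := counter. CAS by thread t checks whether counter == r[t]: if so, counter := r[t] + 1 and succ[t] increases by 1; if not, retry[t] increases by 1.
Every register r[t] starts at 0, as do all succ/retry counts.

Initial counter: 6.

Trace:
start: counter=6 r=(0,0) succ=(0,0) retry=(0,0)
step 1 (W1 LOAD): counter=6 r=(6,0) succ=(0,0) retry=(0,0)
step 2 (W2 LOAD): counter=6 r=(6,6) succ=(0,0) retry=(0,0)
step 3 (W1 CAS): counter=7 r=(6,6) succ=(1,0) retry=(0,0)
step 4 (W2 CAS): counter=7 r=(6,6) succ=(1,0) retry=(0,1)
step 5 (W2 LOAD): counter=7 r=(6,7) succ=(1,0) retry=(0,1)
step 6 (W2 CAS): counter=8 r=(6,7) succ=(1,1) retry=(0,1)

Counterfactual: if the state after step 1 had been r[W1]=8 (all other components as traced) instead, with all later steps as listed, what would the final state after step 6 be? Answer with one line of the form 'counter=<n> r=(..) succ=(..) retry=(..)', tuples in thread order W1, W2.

counter=8 r=(8,7) succ=(0,2) retry=(1,0)

state after step 1 := counter=6 r=(8,0) succ=(0,0) retry=(0,0)
step 2 (W2 LOAD): counter=6 r=(8,6) succ=(0,0) retry=(0,0)
step 3 (W1 CAS): counter=6 r=(8,6) succ=(0,0) retry=(1,0)
step 4 (W2 CAS): counter=7 r=(8,6) succ=(0,1) retry=(1,0)
step 5 (W2 LOAD): counter=7 r=(8,7) succ=(0,1) retry=(1,0)
step 6 (W2 CAS): counter=8 r=(8,7) succ=(0,2) retry=(1,0)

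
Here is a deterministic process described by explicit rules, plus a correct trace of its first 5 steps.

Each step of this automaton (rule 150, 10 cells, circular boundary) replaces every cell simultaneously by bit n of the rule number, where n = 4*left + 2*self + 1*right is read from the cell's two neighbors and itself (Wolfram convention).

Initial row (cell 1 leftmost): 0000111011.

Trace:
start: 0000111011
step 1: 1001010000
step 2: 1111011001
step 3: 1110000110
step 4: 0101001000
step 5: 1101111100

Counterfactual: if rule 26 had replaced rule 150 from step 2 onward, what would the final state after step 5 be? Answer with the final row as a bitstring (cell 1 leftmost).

(re-executing steps 2..5 under rule 26; state before step 2: 1001010000)
step 2: 0110001001
step 3: 0101010110
step 4: 1000000101
step 5: 0100001001

0100001001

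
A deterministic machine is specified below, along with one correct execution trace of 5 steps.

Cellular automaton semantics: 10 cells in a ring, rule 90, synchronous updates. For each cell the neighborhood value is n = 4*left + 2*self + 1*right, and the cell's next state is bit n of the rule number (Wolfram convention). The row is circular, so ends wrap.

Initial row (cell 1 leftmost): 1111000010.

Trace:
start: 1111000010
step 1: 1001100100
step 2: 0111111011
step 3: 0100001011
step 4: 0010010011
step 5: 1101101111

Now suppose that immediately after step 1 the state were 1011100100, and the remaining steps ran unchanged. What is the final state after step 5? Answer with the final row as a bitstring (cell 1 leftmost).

1101100101

state after step 1 := 1011100100
step 2: 0010111011
step 3: 1100101011
step 4: 0111000010
step 5: 1101100101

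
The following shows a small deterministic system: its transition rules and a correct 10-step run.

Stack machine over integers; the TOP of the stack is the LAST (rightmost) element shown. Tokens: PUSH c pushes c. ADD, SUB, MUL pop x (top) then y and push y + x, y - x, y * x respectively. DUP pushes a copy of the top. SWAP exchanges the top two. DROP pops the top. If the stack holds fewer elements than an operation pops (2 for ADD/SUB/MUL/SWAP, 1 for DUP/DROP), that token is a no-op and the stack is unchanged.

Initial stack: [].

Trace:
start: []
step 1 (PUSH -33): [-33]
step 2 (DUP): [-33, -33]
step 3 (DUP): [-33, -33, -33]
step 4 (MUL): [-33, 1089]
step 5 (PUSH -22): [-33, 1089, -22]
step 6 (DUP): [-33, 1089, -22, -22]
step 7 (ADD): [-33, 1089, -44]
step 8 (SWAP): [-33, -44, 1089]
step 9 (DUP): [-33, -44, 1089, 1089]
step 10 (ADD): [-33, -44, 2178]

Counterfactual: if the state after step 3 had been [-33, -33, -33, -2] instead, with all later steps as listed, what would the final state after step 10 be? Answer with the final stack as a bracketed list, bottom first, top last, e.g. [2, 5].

state after step 3 := [-33, -33, -33, -2]
step 4 (MUL): [-33, -33, 66]
step 5 (PUSH -22): [-33, -33, 66, -22]
step 6 (DUP): [-33, -33, 66, -22, -22]
step 7 (ADD): [-33, -33, 66, -44]
step 8 (SWAP): [-33, -33, -44, 66]
step 9 (DUP): [-33, -33, -44, 66, 66]
step 10 (ADD): [-33, -33, -44, 132]

[-33, -33, -44, 132]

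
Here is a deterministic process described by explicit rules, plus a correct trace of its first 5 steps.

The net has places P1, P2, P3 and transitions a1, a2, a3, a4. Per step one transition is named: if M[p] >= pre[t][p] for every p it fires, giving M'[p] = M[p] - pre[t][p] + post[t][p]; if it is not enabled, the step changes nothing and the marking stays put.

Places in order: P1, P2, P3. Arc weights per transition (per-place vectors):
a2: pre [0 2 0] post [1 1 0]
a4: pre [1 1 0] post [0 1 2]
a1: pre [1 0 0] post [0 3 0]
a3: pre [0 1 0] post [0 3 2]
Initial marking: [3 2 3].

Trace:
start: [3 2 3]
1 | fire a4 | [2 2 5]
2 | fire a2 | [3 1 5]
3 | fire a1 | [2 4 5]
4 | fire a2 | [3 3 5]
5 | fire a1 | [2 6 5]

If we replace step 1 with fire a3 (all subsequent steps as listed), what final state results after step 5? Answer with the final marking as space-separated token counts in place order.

3 8 5

(re-executing from step 1 with the substitution; state before step 1: [3 2 3])
1 | fire a3 | [3 4 5]
2 | fire a2 | [4 3 5]
3 | fire a1 | [3 6 5]
4 | fire a2 | [4 5 5]
5 | fire a1 | [3 8 5]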